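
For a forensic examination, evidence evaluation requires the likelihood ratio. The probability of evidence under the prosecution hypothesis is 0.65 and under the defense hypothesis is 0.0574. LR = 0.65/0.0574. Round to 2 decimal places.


Likelihood ratio calculation:
LR = P(E|Hp) / P(E|Hd)
LR = 0.65 / 0.0574
LR = 11.32

11.32


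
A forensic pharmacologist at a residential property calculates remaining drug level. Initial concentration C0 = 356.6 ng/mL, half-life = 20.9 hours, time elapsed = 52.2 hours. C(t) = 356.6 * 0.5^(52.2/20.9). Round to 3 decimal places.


Drug concentration decay:
Number of half-lives = t / t_half = 52.2 / 20.9 = 2.497608
Decay factor = 0.5^2.497608 = 0.17707004
C(t) = 356.6 * 0.17707004 = 63.143 ng/mL

63.143


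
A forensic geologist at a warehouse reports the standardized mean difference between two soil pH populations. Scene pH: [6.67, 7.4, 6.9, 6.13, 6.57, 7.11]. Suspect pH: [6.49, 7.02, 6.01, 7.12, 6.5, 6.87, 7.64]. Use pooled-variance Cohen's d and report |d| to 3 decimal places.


Pooled-variance Cohen's d for soil pH comparison:
Scene mean = 40.78 / 6 = 6.796667
Suspect mean = 47.65 / 7 = 6.807143
Scene sample variance s_s^2 = 0.196947
Suspect sample variance s_c^2 = 0.278524
Pooled variance = ((n_s-1)*s_s^2 + (n_c-1)*s_c^2) / (n_s + n_c - 2) = 0.241443
Pooled SD = sqrt(0.241443) = 0.491368
Mean difference = -0.010476
|d| = |-0.010476| / 0.491368 = 0.021

0.021


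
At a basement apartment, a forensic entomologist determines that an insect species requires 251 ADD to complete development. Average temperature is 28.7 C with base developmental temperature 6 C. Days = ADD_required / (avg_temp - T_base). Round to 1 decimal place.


Insect development time:
Effective temperature = avg_temp - T_base = 28.7 - 6 = 22.7 C
Days = ADD / effective_temp = 251 / 22.7 = 11.1 days

11.1


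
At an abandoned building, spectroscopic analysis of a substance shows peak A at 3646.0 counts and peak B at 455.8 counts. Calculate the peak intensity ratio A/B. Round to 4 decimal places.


Spectral peak ratio:
Peak A = 3646.0 counts
Peak B = 455.8 counts
Ratio = 3646.0 / 455.8 = 7.9991

7.9991


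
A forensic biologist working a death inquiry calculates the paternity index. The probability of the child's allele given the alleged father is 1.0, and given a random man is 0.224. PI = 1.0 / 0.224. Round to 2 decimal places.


Paternity Index calculation:
PI = P(allele|father) / P(allele|random)
PI = 1.0 / 0.224
PI = 4.46

4.46


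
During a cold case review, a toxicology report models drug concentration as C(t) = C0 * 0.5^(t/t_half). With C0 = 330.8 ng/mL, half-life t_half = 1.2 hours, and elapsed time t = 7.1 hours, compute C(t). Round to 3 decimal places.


Drug concentration decay:
Number of half-lives = t / t_half = 7.1 / 1.2 = 5.916667
Decay factor = 0.5^5.916667 = 0.01655411
C(t) = 330.8 * 0.01655411 = 5.476 ng/mL

5.476


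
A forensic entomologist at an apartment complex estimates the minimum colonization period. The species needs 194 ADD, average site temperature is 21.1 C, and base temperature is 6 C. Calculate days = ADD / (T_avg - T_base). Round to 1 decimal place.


Insect development time:
Effective temperature = avg_temp - T_base = 21.1 - 6 = 15.1 C
Days = ADD / effective_temp = 194 / 15.1 = 12.8 days

12.8


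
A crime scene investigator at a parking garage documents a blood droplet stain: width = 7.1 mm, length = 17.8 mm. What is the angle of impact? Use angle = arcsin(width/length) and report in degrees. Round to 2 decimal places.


Blood spatter impact angle calculation:
width / length = 7.1 / 17.8 = 0.398876
angle = arcsin(0.398876)
angle = 23.51 degrees

23.51


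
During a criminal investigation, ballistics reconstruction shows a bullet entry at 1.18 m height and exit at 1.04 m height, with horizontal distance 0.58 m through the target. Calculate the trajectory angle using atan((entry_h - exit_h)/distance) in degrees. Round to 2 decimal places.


Bullet trajectory angle:
Height difference = 1.18 - 1.04 = 0.14 m
angle = atan(0.14 / 0.58)
angle = atan(0.241379)
angle = 13.57 degrees

13.57


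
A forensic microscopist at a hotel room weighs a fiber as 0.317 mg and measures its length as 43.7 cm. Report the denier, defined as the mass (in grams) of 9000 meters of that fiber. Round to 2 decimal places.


Denier calculation:
Mass in grams = 0.317 mg / 1000 = 0.000317 g
Length in meters = 43.7 cm / 100 = 0.437 m
Linear density = mass / length = 0.000317 / 0.437 = 0.0007254 g/m
Denier = (g/m) * 9000 = 0.0007254 * 9000 = 6.53

6.53


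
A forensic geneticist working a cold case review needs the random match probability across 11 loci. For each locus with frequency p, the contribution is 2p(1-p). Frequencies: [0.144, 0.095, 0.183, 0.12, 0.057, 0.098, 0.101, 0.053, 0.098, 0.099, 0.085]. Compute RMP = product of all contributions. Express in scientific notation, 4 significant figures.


Computing RMP for 11 loci:
Locus 1: 2 * 0.144 * 0.856 = 0.246528
Locus 2: 2 * 0.095 * 0.905 = 0.17195
Locus 3: 2 * 0.183 * 0.817 = 0.299022
Locus 4: 2 * 0.12 * 0.88 = 0.2112
Locus 5: 2 * 0.057 * 0.943 = 0.107502
Locus 6: 2 * 0.098 * 0.902 = 0.176792
Locus 7: 2 * 0.101 * 0.899 = 0.181598
Locus 8: 2 * 0.053 * 0.947 = 0.100382
Locus 9: 2 * 0.098 * 0.902 = 0.176792
Locus 10: 2 * 0.099 * 0.901 = 0.178398
Locus 11: 2 * 0.085 * 0.915 = 0.15555
RMP = 4.550e-09

4.550e-09


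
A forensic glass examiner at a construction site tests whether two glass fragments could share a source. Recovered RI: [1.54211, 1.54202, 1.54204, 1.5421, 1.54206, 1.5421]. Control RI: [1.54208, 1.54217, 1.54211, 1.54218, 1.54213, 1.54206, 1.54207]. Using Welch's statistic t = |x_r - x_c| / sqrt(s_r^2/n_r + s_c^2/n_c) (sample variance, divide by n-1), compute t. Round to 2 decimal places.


Welch's t-criterion for glass RI comparison:
Recovered mean = sum / n_r = 9.25243 / 6 = 1.5420717
Control mean = sum / n_c = 10.7948 / 7 = 1.5421143
Recovered sample variance s_r^2 = 1.37667e-09
Control sample variance s_c^2 = 2.29524e-09
Welch SE (unpooled) = sqrt(s_r^2/n_r + s_c^2/n_c) = sqrt(2.29444e-10 + 3.27891e-10) = sqrt(5.57335e-10) = 2.36079e-05
|mean_r - mean_c| = 4.2619e-05
t = 4.2619e-05 / 2.36079e-05 = 1.81

1.81


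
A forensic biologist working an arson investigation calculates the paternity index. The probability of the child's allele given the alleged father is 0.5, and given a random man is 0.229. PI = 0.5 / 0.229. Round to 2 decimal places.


Paternity Index calculation:
PI = P(allele|father) / P(allele|random)
PI = 0.5 / 0.229
PI = 2.18

2.18


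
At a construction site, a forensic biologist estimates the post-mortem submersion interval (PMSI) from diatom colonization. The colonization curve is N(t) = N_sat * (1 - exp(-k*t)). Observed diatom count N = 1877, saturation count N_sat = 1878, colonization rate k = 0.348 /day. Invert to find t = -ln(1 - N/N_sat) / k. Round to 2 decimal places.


PMSI from diatom colonization curve:
N / N_sat = 1877 / 1878 = 0.999468
1 - N/N_sat = 0.000532
ln(1 - N/N_sat) = -7.538867
t = -ln(1 - N/N_sat) / k = -(-7.538867) / 0.348 = 21.66 days

21.66


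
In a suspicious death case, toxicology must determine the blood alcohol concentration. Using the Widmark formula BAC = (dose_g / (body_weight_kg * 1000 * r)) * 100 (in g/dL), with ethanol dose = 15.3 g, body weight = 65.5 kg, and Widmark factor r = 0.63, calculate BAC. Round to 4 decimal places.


Applying the Widmark formula:
BAC = (dose_g / (body_wt * 1000 * r)) * 100
Denominator = 65.5 * 1000 * 0.63 = 41265
BAC = (15.3 / 41265) * 100
BAC = 0.0371 g/dL

0.0371


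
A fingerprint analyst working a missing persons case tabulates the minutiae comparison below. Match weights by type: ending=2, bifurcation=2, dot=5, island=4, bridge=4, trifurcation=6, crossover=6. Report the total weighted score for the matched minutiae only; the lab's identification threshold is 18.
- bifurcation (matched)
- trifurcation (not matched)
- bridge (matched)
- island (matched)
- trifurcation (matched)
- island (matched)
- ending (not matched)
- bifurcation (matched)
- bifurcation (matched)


Weighted minutiae match score:
  bifurcation: matched, +2 (running total 2)
  trifurcation: not matched, +0
  bridge: matched, +4 (running total 6)
  island: matched, +4 (running total 10)
  trifurcation: matched, +6 (running total 16)
  island: matched, +4 (running total 20)
  ending: not matched, +0
  bifurcation: matched, +2 (running total 22)
  bifurcation: matched, +2 (running total 24)
Total score = 24
Threshold = 18; verdict = identification

24


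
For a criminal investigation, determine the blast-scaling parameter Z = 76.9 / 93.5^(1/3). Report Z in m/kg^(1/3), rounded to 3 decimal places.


Scaled distance calculation:
W^(1/3) = 93.5^(1/3) = 4.53876
Z = R / W^(1/3) = 76.9 / 4.53876
Z = 16.943 m/kg^(1/3)

16.943


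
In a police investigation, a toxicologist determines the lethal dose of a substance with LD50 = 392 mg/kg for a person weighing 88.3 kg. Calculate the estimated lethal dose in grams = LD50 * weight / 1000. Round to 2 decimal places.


Lethal dose calculation:
Lethal dose = LD50 * body_weight / 1000
= 392 * 88.3 / 1000
= 34613.6 / 1000
= 34.61 g

34.61


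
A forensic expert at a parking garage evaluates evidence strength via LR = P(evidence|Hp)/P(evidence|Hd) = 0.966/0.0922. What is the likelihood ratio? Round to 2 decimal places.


Likelihood ratio calculation:
LR = P(E|Hp) / P(E|Hd)
LR = 0.966 / 0.0922
LR = 10.48

10.48


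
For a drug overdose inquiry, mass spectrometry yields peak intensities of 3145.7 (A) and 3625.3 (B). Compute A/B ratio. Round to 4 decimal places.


Spectral peak ratio:
Peak A = 3145.7 counts
Peak B = 3625.3 counts
Ratio = 3145.7 / 3625.3 = 0.8677

0.8677


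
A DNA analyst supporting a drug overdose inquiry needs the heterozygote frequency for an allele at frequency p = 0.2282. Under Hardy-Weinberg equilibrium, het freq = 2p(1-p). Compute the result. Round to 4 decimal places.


Hardy-Weinberg heterozygote frequency:
q = 1 - p = 1 - 0.2282 = 0.7718
2pq = 2 * 0.2282 * 0.7718 = 0.3522

0.3522


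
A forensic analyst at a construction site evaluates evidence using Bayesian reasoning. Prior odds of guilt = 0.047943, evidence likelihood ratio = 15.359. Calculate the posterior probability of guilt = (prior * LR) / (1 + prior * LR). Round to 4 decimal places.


Bayesian evidence evaluation:
Posterior odds = prior_odds * LR = 0.047943 * 15.359 = 0.7363565
Posterior probability = posterior_odds / (1 + posterior_odds)
= 0.7363565 / (1 + 0.7363565)
= 0.7363565 / 1.7363565
= 0.4241

0.4241


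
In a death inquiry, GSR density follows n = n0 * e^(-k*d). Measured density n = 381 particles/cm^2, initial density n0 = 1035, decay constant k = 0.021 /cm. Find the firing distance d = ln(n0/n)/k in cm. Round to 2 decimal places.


GSR distance calculation:
n0/n = 1035 / 381 = 2.716535
ln(n0/n) = 0.999357
d = 0.999357 / 0.021 = 47.59 cm

47.59


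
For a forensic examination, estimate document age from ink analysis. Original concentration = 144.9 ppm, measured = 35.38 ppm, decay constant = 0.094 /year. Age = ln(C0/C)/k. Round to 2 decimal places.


Document age estimation:
C0/C = 144.9 / 35.38 = 4.095534
ln(C0/C) = 1.409897
t = 1.409897 / 0.094 = 15.00 years

15.00


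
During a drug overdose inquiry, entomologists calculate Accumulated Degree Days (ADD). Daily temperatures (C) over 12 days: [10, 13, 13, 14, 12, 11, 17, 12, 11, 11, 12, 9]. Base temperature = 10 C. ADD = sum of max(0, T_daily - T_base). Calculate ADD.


Computing ADD day by day:
Day 1: max(0, 10 - 10) = 0
Day 2: max(0, 13 - 10) = 3
Day 3: max(0, 13 - 10) = 3
Day 4: max(0, 14 - 10) = 4
Day 5: max(0, 12 - 10) = 2
Day 6: max(0, 11 - 10) = 1
Day 7: max(0, 17 - 10) = 7
Day 8: max(0, 12 - 10) = 2
Day 9: max(0, 11 - 10) = 1
Day 10: max(0, 11 - 10) = 1
Day 11: max(0, 12 - 10) = 2
Day 12: max(0, 9 - 10) = 0
Total ADD = 26

26


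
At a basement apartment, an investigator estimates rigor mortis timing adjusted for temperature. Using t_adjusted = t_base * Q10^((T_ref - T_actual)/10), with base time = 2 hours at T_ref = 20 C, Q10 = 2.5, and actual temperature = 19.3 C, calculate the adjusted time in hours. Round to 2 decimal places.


Rigor mortis time adjustment:
Exponent = (T_ref - T_actual) / 10 = (20 - 19.3) / 10 = 0.07
Q10 factor = 2.5^0.07 = 1.06624
t_adjusted = 2 * 1.06624 = 2.13 hours

2.13


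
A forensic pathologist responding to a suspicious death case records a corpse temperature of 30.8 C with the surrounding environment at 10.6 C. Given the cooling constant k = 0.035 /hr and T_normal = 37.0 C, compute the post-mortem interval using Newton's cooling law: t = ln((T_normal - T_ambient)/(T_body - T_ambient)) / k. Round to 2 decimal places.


Using Newton's law of cooling:
t = ln((T_normal - T_ambient) / (T_body - T_ambient)) / k
T_normal - T_ambient = 26.4
T_body - T_ambient = 20.2
Ratio = 1.306931
ln(ratio) = 0.267682
t = 0.267682 / 0.035 = 7.65 hours

7.65


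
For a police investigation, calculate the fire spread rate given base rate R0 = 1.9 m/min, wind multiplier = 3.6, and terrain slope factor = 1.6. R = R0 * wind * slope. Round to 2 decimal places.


Fire spread rate calculation:
R = R0 * wind_factor * slope_factor
= 1.9 * 3.6 * 1.6
= 6.84 * 1.6
= 10.94 m/min

10.94


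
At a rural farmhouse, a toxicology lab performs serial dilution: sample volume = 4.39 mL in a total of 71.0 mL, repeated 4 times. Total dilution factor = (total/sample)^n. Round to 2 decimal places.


Dilution factor calculation:
Single dilution = V_total / V_sample = 71.0 / 4.39 ≈ 16.173121
Number of dilutions = 4
Total DF = (71.0 / 4.39)^4 (full precision, rounded at the end) = 68418.78

68418.78


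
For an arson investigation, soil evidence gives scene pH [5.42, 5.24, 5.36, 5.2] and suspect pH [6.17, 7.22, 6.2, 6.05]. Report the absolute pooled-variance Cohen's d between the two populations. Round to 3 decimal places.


Pooled-variance Cohen's d for soil pH comparison:
Scene mean = 21.22 / 4 = 5.305
Suspect mean = 25.64 / 4 = 6.41
Scene sample variance s_s^2 = 0.0105
Suspect sample variance s_c^2 = 0.2958
Pooled variance = ((n_s-1)*s_s^2 + (n_c-1)*s_c^2) / (n_s + n_c - 2) = 0.15315
Pooled SD = sqrt(0.15315) = 0.391344
Mean difference = -1.105
|d| = |-1.105| / 0.391344 = 2.824

2.824


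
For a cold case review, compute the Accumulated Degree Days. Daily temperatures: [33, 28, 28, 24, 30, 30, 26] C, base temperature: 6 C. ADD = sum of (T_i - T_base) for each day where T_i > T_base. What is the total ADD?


Computing ADD day by day:
Day 1: max(0, 33 - 6) = 27
Day 2: max(0, 28 - 6) = 22
Day 3: max(0, 28 - 6) = 22
Day 4: max(0, 24 - 6) = 18
Day 5: max(0, 30 - 6) = 24
Day 6: max(0, 30 - 6) = 24
Day 7: max(0, 26 - 6) = 20
Total ADD = 157

157


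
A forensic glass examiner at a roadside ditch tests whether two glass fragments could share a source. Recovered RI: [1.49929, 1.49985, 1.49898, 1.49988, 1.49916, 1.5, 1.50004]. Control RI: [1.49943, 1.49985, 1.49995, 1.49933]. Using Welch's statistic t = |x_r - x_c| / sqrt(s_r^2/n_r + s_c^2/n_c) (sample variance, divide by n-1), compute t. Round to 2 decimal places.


Welch's t-criterion for glass RI comparison:
Recovered mean = sum / n_r = 10.4972 / 7 = 1.4996
Control mean = sum / n_c = 5.99856 / 4 = 1.49964
Recovered sample variance s_r^2 = 1.94767e-07
Control sample variance s_c^2 = 9.34667e-08
Welch SE (unpooled) = sqrt(s_r^2/n_r + s_c^2/n_c) = sqrt(2.78238e-08 + 2.33667e-08) = sqrt(5.11905e-08) = 0.000226253
|mean_r - mean_c| = 4e-05
t = 4e-05 / 0.000226253 = 0.18

0.18


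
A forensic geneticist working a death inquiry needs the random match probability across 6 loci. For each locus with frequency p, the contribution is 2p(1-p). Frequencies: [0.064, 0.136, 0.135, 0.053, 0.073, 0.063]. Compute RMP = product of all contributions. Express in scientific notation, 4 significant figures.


Computing RMP for 6 loci:
Locus 1: 2 * 0.064 * 0.936 = 0.119808
Locus 2: 2 * 0.136 * 0.864 = 0.235008
Locus 3: 2 * 0.135 * 0.865 = 0.23355
Locus 4: 2 * 0.053 * 0.947 = 0.100382
Locus 5: 2 * 0.073 * 0.927 = 0.135342
Locus 6: 2 * 0.063 * 0.937 = 0.118062
RMP = 1.055e-05

1.055e-05


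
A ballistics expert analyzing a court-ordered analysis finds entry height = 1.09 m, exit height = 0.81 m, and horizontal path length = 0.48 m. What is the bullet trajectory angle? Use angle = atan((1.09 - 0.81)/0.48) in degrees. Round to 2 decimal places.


Bullet trajectory angle:
Height difference = 1.09 - 0.81 = 0.28 m
angle = atan(0.28 / 0.48)
angle = atan(0.583333)
angle = 30.26 degrees

30.26


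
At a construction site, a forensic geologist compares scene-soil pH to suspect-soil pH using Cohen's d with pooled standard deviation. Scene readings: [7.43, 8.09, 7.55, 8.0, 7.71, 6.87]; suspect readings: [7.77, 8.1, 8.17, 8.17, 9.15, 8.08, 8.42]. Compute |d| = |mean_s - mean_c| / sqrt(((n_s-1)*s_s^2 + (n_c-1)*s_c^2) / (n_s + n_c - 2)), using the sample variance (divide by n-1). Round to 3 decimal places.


Pooled-variance Cohen's d for soil pH comparison:
Scene mean = 45.65 / 6 = 7.608333
Suspect mean = 57.86 / 7 = 8.265714
Scene sample variance s_s^2 = 0.195217
Suspect sample variance s_c^2 = 0.188629
Pooled variance = ((n_s-1)*s_s^2 + (n_c-1)*s_c^2) / (n_s + n_c - 2) = 0.191623
Pooled SD = sqrt(0.191623) = 0.437748
Mean difference = -0.657381
|d| = |-0.657381| / 0.437748 = 1.502

1.502


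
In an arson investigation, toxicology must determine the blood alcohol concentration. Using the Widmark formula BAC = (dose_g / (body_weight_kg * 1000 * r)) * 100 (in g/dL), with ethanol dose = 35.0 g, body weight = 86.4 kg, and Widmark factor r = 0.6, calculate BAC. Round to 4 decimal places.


Applying the Widmark formula:
BAC = (dose_g / (body_wt * 1000 * r)) * 100
Denominator = 86.4 * 1000 * 0.6 = 51840
BAC = (35.0 / 51840) * 100
BAC = 0.0675 g/dL

0.0675


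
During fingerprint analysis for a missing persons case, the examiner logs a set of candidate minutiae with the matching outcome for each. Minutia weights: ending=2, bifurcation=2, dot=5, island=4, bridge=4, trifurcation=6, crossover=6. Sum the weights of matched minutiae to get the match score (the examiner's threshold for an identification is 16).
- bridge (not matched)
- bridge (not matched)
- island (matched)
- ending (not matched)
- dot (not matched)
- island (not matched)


Weighted minutiae match score:
  bridge: not matched, +0
  bridge: not matched, +0
  island: matched, +4 (running total 4)
  ending: not matched, +0
  dot: not matched, +0
  island: not matched, +0
Total score = 4
Threshold = 16; verdict = inconclusive

4


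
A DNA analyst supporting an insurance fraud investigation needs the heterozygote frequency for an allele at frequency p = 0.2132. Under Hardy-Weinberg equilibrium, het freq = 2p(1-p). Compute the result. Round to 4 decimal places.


Hardy-Weinberg heterozygote frequency:
q = 1 - p = 1 - 0.2132 = 0.7868
2pq = 2 * 0.2132 * 0.7868 = 0.3355

0.3355


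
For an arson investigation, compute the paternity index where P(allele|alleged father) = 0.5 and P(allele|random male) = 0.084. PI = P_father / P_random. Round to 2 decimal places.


Paternity Index calculation:
PI = P(allele|father) / P(allele|random)
PI = 0.5 / 0.084
PI = 5.95

5.95


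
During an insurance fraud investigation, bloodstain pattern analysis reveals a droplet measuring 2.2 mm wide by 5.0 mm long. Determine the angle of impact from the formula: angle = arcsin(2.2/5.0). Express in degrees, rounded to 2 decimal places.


Blood spatter impact angle calculation:
width / length = 2.2 / 5.0 = 0.44
angle = arcsin(0.44)
angle = 26.10 degrees

26.10


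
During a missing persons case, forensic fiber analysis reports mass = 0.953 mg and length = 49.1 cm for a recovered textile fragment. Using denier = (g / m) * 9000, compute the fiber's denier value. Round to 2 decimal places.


Denier calculation:
Mass in grams = 0.953 mg / 1000 = 0.000953 g
Length in meters = 49.1 cm / 100 = 0.491 m
Linear density = mass / length = 0.000953 / 0.491 = 0.00194094 g/m
Denier = (g/m) * 9000 = 0.00194094 * 9000 = 17.47

17.47


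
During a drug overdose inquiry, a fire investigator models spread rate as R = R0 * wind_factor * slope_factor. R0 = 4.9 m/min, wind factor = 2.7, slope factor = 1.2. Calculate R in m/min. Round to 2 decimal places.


Fire spread rate calculation:
R = R0 * wind_factor * slope_factor
= 4.9 * 2.7 * 1.2
= 13.23 * 1.2
= 15.88 m/min

15.88


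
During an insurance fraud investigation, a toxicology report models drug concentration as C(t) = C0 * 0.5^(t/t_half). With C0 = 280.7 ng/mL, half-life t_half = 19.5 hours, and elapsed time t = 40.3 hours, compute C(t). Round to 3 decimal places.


Drug concentration decay:
Number of half-lives = t / t_half = 40.3 / 19.5 = 2.066667
Decay factor = 0.5^2.066667 = 0.23871035
C(t) = 280.7 * 0.23871035 = 67.006 ng/mL

67.006


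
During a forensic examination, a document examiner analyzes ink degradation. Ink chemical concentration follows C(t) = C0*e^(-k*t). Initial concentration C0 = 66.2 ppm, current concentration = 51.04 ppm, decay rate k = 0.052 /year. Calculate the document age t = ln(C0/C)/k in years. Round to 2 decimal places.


Document age estimation:
C0/C = 66.2 / 51.04 = 1.297022
ln(C0/C) = 0.260071
t = 0.260071 / 0.052 = 5.00 years

5.00


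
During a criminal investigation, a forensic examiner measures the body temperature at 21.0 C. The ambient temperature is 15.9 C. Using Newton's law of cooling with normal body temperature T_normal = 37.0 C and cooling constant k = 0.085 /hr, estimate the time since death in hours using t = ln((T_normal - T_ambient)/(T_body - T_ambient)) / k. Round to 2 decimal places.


Using Newton's law of cooling:
t = ln((T_normal - T_ambient) / (T_body - T_ambient)) / k
T_normal - T_ambient = 21.1
T_body - T_ambient = 5.1
Ratio = 4.137255
ln(ratio) = 1.420033
t = 1.420033 / 0.085 = 16.71 hours

16.71


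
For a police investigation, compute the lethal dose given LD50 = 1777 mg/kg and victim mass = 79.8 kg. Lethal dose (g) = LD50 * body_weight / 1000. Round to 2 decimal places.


Lethal dose calculation:
Lethal dose = LD50 * body_weight / 1000
= 1777 * 79.8 / 1000
= 141804.6 / 1000
= 141.80 g

141.80


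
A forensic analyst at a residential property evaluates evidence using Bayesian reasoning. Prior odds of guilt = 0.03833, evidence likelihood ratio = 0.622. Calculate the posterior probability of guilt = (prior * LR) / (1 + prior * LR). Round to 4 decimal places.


Bayesian evidence evaluation:
Posterior odds = prior_odds * LR = 0.03833 * 0.622 = 0.02384126
Posterior probability = posterior_odds / (1 + posterior_odds)
= 0.02384126 / (1 + 0.02384126)
= 0.02384126 / 1.02384126
= 0.0233

0.0233


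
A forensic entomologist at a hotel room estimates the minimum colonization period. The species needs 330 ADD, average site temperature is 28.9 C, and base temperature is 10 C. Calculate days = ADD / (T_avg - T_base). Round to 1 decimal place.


Insect development time:
Effective temperature = avg_temp - T_base = 28.9 - 10 = 18.9 C
Days = ADD / effective_temp = 330 / 18.9 = 17.5 days

17.5


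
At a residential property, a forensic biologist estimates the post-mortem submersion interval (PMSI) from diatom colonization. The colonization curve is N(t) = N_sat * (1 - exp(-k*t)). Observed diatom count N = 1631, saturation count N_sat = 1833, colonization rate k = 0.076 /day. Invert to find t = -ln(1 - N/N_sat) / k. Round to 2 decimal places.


PMSI from diatom colonization curve:
N / N_sat = 1631 / 1833 = 0.889798
1 - N/N_sat = 0.110202
ln(1 - N/N_sat) = -2.20544
t = -ln(1 - N/N_sat) / k = -(-2.20544) / 0.076 = 29.02 days

29.02


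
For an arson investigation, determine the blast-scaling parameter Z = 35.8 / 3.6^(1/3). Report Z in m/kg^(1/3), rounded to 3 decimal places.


Scaled distance calculation:
W^(1/3) = 3.6^(1/3) = 1.532619
Z = R / W^(1/3) = 35.8 / 1.532619
Z = 23.359 m/kg^(1/3)

23.359


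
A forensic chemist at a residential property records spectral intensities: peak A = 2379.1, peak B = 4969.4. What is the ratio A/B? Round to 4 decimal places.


Spectral peak ratio:
Peak A = 2379.1 counts
Peak B = 4969.4 counts
Ratio = 2379.1 / 4969.4 = 0.4787

0.4787


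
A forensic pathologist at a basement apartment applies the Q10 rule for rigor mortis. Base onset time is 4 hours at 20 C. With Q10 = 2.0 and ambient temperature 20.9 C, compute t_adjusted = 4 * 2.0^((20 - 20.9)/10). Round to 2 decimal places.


Rigor mortis time adjustment:
Exponent = (T_ref - T_actual) / 10 = (20 - 20.9) / 10 = -0.09
Q10 factor = 2.0^-0.09 = 0.93952
t_adjusted = 4 * 0.93952 = 3.76 hours

3.76


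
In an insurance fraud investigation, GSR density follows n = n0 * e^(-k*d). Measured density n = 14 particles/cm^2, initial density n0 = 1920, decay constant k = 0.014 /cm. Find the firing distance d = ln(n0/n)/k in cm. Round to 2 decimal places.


GSR distance calculation:
n0/n = 1920 / 14 = 137.142857
ln(n0/n) = 4.921023
d = 4.921023 / 0.014 = 351.50 cm

351.50


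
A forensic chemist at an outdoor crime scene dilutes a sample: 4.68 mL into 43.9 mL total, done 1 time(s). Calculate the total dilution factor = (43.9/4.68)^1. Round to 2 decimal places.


Dilution factor calculation:
Single dilution = V_total / V_sample = 43.9 / 4.68 ≈ 9.380342
Number of dilutions = 1
Total DF = (43.9 / 4.68)^1 (full precision, rounded at the end) = 9.38

9.38


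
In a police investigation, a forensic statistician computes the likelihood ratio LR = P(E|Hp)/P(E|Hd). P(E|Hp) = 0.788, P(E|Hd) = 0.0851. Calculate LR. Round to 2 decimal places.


Likelihood ratio calculation:
LR = P(E|Hp) / P(E|Hd)
LR = 0.788 / 0.0851
LR = 9.26

9.26


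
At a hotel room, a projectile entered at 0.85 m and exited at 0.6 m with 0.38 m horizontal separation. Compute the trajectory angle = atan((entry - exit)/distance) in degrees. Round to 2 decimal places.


Bullet trajectory angle:
Height difference = 0.85 - 0.6 = 0.25 m
angle = atan(0.25 / 0.38)
angle = atan(0.657895)
angle = 33.34 degrees

33.34


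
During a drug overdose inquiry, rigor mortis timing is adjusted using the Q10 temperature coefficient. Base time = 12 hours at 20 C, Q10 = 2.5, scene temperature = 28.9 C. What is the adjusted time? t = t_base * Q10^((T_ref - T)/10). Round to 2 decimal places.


Rigor mortis time adjustment:
Exponent = (T_ref - T_actual) / 10 = (20 - 28.9) / 10 = -0.89
Q10 factor = 2.5^-0.89 = 0.44242
t_adjusted = 12 * 0.44242 = 5.31 hours

5.31


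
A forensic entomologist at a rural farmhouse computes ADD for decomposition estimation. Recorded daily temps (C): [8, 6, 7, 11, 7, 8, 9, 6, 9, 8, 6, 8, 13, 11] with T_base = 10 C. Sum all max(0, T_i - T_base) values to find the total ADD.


Computing ADD day by day:
Day 1: max(0, 8 - 10) = 0
Day 2: max(0, 6 - 10) = 0
Day 3: max(0, 7 - 10) = 0
Day 4: max(0, 11 - 10) = 1
Day 5: max(0, 7 - 10) = 0
Day 6: max(0, 8 - 10) = 0
Day 7: max(0, 9 - 10) = 0
Day 8: max(0, 6 - 10) = 0
Day 9: max(0, 9 - 10) = 0
Day 10: max(0, 8 - 10) = 0
Day 11: max(0, 6 - 10) = 0
Day 12: max(0, 8 - 10) = 0
Day 13: max(0, 13 - 10) = 3
Day 14: max(0, 11 - 10) = 1
Total ADD = 5

5


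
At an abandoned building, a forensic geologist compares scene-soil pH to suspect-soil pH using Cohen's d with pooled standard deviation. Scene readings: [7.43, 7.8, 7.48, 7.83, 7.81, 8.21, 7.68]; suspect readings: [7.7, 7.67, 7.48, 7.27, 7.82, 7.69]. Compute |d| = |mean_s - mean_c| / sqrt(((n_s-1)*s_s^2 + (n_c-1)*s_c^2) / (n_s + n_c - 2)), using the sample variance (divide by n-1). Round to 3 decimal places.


Pooled-variance Cohen's d for soil pH comparison:
Scene mean = 54.24 / 7 = 7.748571
Suspect mean = 45.63 / 6 = 7.605
Scene sample variance s_s^2 = 0.067381
Suspect sample variance s_c^2 = 0.03891
Pooled variance = ((n_s-1)*s_s^2 + (n_c-1)*s_c^2) / (n_s + n_c - 2) = 0.05444
Pooled SD = sqrt(0.05444) = 0.233324
Mean difference = 0.143571
|d| = |0.143571| / 0.233324 = 0.615

0.615


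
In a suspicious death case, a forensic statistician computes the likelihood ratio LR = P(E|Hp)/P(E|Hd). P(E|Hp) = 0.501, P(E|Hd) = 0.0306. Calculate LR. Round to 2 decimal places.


Likelihood ratio calculation:
LR = P(E|Hp) / P(E|Hd)
LR = 0.501 / 0.0306
LR = 16.37

16.37


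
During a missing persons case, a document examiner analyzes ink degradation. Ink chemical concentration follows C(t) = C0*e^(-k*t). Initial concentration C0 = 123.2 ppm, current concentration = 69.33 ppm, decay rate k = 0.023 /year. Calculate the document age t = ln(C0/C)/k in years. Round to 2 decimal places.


Document age estimation:
C0/C = 123.2 / 69.33 = 1.777009
ln(C0/C) = 0.574932
t = 0.574932 / 0.023 = 25.00 years

25.00


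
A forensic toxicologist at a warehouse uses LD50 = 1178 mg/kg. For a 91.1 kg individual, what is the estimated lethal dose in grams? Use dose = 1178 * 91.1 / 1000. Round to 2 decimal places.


Lethal dose calculation:
Lethal dose = LD50 * body_weight / 1000
= 1178 * 91.1 / 1000
= 107315.8 / 1000
= 107.32 g

107.32


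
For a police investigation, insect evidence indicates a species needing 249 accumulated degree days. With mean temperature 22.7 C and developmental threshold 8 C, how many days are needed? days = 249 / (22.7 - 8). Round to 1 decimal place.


Insect development time:
Effective temperature = avg_temp - T_base = 22.7 - 8 = 14.7 C
Days = ADD / effective_temp = 249 / 14.7 = 16.9 days

16.9


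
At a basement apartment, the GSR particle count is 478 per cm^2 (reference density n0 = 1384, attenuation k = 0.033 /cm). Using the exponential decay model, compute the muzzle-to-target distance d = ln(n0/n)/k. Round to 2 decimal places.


GSR distance calculation:
n0/n = 1384 / 478 = 2.895397
ln(n0/n) = 1.063122
d = 1.063122 / 0.033 = 32.22 cm

32.22


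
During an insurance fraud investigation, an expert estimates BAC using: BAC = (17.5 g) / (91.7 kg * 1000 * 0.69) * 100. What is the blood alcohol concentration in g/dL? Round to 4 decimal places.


Applying the Widmark formula:
BAC = (dose_g / (body_wt * 1000 * r)) * 100
Denominator = 91.7 * 1000 * 0.69 = 63273
BAC = (17.5 / 63273) * 100
BAC = 0.0277 g/dL

0.0277


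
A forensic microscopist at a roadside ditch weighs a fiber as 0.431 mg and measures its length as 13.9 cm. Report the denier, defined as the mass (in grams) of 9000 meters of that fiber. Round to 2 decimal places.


Denier calculation:
Mass in grams = 0.431 mg / 1000 = 0.000431 g
Length in meters = 13.9 cm / 100 = 0.139 m
Linear density = mass / length = 0.000431 / 0.139 = 0.00310072 g/m
Denier = (g/m) * 9000 = 0.00310072 * 9000 = 27.91

27.91


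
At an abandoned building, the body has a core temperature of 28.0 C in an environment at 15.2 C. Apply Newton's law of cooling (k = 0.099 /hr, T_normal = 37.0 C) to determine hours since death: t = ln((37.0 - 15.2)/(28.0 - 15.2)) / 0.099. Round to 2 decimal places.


Using Newton's law of cooling:
t = ln((T_normal - T_ambient) / (T_body - T_ambient)) / k
T_normal - T_ambient = 21.8
T_body - T_ambient = 12.8
Ratio = 1.703125
ln(ratio) = 0.532465
t = 0.532465 / 0.099 = 5.38 hours

5.38


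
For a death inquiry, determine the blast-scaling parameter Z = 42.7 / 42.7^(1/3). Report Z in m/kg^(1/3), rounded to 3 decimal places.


Scaled distance calculation:
W^(1/3) = 42.7^(1/3) = 3.495232
Z = R / W^(1/3) = 42.7 / 3.495232
Z = 12.217 m/kg^(1/3)

12.217


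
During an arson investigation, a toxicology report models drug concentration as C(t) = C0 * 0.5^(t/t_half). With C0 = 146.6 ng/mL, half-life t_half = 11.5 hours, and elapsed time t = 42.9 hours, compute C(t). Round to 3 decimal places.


Drug concentration decay:
Number of half-lives = t / t_half = 42.9 / 11.5 = 3.730435
Decay factor = 0.5^3.730435 = 0.07534027
C(t) = 146.6 * 0.07534027 = 11.045 ng/mL

11.045


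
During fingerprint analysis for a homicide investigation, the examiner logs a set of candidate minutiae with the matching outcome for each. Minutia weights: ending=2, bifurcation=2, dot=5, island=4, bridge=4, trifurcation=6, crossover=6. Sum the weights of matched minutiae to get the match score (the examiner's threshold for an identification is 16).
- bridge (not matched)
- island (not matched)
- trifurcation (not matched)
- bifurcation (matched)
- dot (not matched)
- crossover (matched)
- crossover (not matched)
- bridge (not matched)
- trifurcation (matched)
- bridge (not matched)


Weighted minutiae match score:
  bridge: not matched, +0
  island: not matched, +0
  trifurcation: not matched, +0
  bifurcation: matched, +2 (running total 2)
  dot: not matched, +0
  crossover: matched, +6 (running total 8)
  crossover: not matched, +0
  bridge: not matched, +0
  trifurcation: matched, +6 (running total 14)
  bridge: not matched, +0
Total score = 14
Threshold = 16; verdict = inconclusive

14


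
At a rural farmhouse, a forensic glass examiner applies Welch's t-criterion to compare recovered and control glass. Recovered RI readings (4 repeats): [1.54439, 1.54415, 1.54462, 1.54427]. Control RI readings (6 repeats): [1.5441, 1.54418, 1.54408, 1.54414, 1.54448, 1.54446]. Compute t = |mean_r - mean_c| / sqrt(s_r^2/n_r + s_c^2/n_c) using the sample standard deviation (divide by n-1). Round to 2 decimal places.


Welch's t-criterion for glass RI comparison:
Recovered mean = sum / n_r = 6.17743 / 4 = 1.5443575
Control mean = sum / n_c = 9.26544 / 6 = 1.54424
Recovered sample variance s_r^2 = 4.0225e-08
Control sample variance s_c^2 = 3.296e-08
Welch SE (unpooled) = sqrt(s_r^2/n_r + s_c^2/n_c) = sqrt(1.00563e-08 + 5.49333e-09) = sqrt(1.55496e-08) = 0.000124698
|mean_r - mean_c| = 0.0001175
t = 0.0001175 / 0.000124698 = 0.94

0.94


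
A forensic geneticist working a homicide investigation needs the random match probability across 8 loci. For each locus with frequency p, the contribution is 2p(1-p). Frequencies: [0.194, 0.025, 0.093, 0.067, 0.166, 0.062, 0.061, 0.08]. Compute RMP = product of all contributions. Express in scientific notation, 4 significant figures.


Computing RMP for 8 loci:
Locus 1: 2 * 0.194 * 0.806 = 0.312728
Locus 2: 2 * 0.025 * 0.975 = 0.04875
Locus 3: 2 * 0.093 * 0.907 = 0.168702
Locus 4: 2 * 0.067 * 0.933 = 0.125022
Locus 5: 2 * 0.166 * 0.834 = 0.276888
Locus 6: 2 * 0.062 * 0.938 = 0.116312
Locus 7: 2 * 0.061 * 0.939 = 0.114558
Locus 8: 2 * 0.08 * 0.92 = 0.1472
RMP = 1.746e-07

1.746e-07


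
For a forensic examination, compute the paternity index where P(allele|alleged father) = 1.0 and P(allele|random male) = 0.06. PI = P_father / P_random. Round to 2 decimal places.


Paternity Index calculation:
PI = P(allele|father) / P(allele|random)
PI = 1.0 / 0.06
PI = 16.67

16.67


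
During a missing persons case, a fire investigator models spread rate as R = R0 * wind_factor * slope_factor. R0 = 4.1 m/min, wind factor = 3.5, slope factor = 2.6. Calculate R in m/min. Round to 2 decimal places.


Fire spread rate calculation:
R = R0 * wind_factor * slope_factor
= 4.1 * 3.5 * 2.6
= 14.35 * 2.6
= 37.31 m/min

37.31


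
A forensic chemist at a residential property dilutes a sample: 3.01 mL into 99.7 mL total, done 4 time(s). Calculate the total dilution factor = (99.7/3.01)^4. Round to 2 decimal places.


Dilution factor calculation:
Single dilution = V_total / V_sample = 99.7 / 3.01 ≈ 33.122924
Number of dilutions = 4
Total DF = (99.7 / 3.01)^4 (full precision, rounded at the end) = 1203690.00

1203690.00


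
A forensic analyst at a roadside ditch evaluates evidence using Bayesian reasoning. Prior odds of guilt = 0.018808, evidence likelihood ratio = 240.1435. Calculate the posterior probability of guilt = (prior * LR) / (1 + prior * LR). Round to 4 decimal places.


Bayesian evidence evaluation:
Posterior odds = prior_odds * LR = 0.018808 * 240.1435 = 4.516619
Posterior probability = posterior_odds / (1 + posterior_odds)
= 4.516619 / (1 + 4.516619)
= 4.516619 / 5.516619
= 0.8187

0.8187


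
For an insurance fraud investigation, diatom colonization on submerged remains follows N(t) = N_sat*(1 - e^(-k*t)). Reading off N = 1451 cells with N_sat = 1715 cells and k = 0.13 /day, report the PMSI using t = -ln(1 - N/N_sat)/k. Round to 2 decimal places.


PMSI from diatom colonization curve:
N / N_sat = 1451 / 1715 = 0.846064
1 - N/N_sat = 0.153936
ln(1 - N/N_sat) = -1.871218
t = -ln(1 - N/N_sat) / k = -(-1.871218) / 0.13 = 14.39 days

14.39


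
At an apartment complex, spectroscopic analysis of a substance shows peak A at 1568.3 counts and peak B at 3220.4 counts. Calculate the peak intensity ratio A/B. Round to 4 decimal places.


Spectral peak ratio:
Peak A = 1568.3 counts
Peak B = 3220.4 counts
Ratio = 1568.3 / 3220.4 = 0.4870

0.4870


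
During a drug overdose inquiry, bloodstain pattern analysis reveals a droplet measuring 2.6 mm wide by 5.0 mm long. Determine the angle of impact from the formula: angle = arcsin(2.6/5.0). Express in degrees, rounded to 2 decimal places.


Blood spatter impact angle calculation:
width / length = 2.6 / 5.0 = 0.52
angle = arcsin(0.52)
angle = 31.33 degrees

31.33


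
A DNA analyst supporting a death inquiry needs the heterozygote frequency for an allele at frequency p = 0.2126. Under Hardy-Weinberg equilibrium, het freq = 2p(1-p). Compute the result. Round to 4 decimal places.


Hardy-Weinberg heterozygote frequency:
q = 1 - p = 1 - 0.2126 = 0.7874
2pq = 2 * 0.2126 * 0.7874 = 0.3348

0.3348


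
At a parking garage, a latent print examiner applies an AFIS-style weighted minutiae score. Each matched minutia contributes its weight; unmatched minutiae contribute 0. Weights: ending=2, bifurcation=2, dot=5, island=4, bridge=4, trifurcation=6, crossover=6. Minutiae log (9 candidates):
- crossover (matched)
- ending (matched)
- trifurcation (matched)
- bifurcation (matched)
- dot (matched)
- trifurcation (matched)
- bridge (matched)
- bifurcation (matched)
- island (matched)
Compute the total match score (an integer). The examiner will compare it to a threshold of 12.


Weighted minutiae match score:
  crossover: matched, +6 (running total 6)
  ending: matched, +2 (running total 8)
  trifurcation: matched, +6 (running total 14)
  bifurcation: matched, +2 (running total 16)
  dot: matched, +5 (running total 21)
  trifurcation: matched, +6 (running total 27)
  bridge: matched, +4 (running total 31)
  bifurcation: matched, +2 (running total 33)
  island: matched, +4 (running total 37)
Total score = 37
Threshold = 12; verdict = identification

37


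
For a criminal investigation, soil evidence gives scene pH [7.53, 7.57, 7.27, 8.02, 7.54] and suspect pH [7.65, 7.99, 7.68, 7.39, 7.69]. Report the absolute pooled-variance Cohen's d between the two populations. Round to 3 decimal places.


Pooled-variance Cohen's d for soil pH comparison:
Scene mean = 37.93 / 5 = 7.586
Suspect mean = 38.4 / 5 = 7.68
Scene sample variance s_s^2 = 0.07343
Suspect sample variance s_c^2 = 0.0453
Pooled variance = ((n_s-1)*s_s^2 + (n_c-1)*s_c^2) / (n_s + n_c - 2) = 0.059365
Pooled SD = sqrt(0.059365) = 0.243649
Mean difference = -0.094
|d| = |-0.094| / 0.243649 = 0.386

0.386


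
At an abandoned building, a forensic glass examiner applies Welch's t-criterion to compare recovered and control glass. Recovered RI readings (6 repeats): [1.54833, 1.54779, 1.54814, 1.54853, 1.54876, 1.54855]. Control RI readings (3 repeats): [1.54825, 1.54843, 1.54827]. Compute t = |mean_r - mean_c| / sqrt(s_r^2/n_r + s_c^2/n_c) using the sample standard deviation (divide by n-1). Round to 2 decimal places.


Welch's t-criterion for glass RI comparison:
Recovered mean = sum / n_r = 9.2901 / 6 = 1.54835
Control mean = sum / n_c = 4.64495 / 3 = 1.5483167
Recovered sample variance s_r^2 = 1.1972e-07
Control sample variance s_c^2 = 9.73333e-09
Welch SE (unpooled) = sqrt(s_r^2/n_r + s_c^2/n_c) = sqrt(1.99533e-08 + 3.24444e-09) = sqrt(2.31977e-08) = 0.000152308
|mean_r - mean_c| = 3.33333e-05
t = 3.33333e-05 / 0.000152308 = 0.22

0.22


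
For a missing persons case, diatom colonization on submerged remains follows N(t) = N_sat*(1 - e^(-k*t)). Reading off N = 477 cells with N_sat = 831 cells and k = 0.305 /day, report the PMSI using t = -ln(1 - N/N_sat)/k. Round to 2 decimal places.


PMSI from diatom colonization curve:
N / N_sat = 477 / 831 = 0.574007
1 - N/N_sat = 0.425993
ln(1 - N/N_sat) = -0.853332
t = -ln(1 - N/N_sat) / k = -(-0.853332) / 0.305 = 2.80 days

2.80
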